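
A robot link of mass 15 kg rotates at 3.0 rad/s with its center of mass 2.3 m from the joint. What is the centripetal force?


F = m * omega^2 * r
= 15 * 3.0^2 * 2.3
= 15 * 9.0 * 2.3
= 310.5 N


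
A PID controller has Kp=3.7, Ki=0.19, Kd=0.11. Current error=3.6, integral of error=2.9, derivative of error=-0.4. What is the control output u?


u = Kp*e + Ki*int(e) + Kd*de/dt
= 3.7*3.6 + 0.19*2.9 + 0.11*(-0.4)
= 13.32 + 0.551 + -0.044
= 13.827


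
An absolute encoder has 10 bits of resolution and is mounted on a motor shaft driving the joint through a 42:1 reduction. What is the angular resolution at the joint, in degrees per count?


counts = 2^10 = 1024
effective counts at joint = 1024 * 42 = 43008
resolution = 360 / 43008
= 0.0084 deg/count


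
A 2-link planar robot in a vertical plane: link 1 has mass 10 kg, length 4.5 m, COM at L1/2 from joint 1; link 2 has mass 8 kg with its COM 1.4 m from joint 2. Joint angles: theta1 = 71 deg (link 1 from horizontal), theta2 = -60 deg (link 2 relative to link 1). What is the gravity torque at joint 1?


Horizontal distance from joint 1 to link-1 COM:
  x_c1 = (L1/2)*cos(t1) = 2.25 * 0.3256 = 0.7325 m
Horizontal distance from joint 1 to link-2 COM:
  x_c2 = L1*cos(t1) + Lc2*cos(t1+t2)
       = 4.5*0.3256 + 1.4*0.9816 = 2.8393 m
tau1 = m1*g*x_c1 + m2*g*x_c2
     = 10*9.81*0.7325 + 8*9.81*2.8393
     = 71.861 + 222.831
     = 294.692 Nm


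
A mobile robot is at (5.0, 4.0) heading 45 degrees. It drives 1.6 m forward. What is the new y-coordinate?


y_new = y0 + d*sin(theta)
= 4.0 + 1.6*sin(45)
= 4.0 + 1.1314
= 5.1314


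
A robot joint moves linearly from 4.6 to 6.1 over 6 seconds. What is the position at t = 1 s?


s = t/T = 1/6 = 0.1667
p(t) = p0 + (pf-p0)*s
= 4.6 + (6.1 - 4.6) * 0.1667
= 4.85


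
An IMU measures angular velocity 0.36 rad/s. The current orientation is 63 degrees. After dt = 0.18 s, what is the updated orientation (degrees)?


delta_theta = w * dt = 0.36 * 0.18 = 0.0648 rad
= 3.7128 deg
theta_new = 63 + 3.7128 = 66.7128 deg


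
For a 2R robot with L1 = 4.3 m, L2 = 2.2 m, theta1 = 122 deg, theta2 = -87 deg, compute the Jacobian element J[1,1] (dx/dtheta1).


J[1,1] = -L1*sin(t1) - L2*sin(t1+t2)
= -4.3*sin(122) - 2.2*sin(35)
= -4.9085


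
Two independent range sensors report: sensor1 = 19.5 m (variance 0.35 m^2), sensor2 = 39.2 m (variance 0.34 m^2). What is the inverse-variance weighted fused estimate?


w1 = (1/var1) / (1/var1 + 1/var2)
   = 2.8571 / (2.8571 + 2.9412) = 0.4928
w2 = 1 - w1 = 0.5072
fused = w1*s1 + w2*s2 = 9.6087 + 19.8841
= 29.4928 m


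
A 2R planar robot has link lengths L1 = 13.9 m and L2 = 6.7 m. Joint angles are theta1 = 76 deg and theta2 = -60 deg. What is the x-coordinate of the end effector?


Convert angles to radians: theta1 = 1.3265, theta2 = -1.0472
x = L1*cos(theta1) + L2*cos(theta1+theta2)
x = 3.3627 + 6.4405
x = 9.8032


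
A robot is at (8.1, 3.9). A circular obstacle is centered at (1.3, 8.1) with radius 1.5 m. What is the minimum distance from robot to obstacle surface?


center_dist = sqrt((8.1-1.3)^2 + (3.9-8.1)^2)
= sqrt(46.24 + 17.64)
= 7.9925
min_dist = center_dist - radius = 7.9925 - 1.5 = 6.4925 m


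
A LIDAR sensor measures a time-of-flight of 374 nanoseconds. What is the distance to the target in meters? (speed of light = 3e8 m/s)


tof = 374 ns = 3.74e-07 s
dist = c * tof / 2
= 3e8 * 3.74e-07 / 2
= 56.1 m


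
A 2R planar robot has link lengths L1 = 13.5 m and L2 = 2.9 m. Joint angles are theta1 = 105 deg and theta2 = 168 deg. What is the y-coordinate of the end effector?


Convert angles to radians: theta1 = 1.8326, theta2 = 2.9322
y = L1*sin(theta1) + L2*sin(theta1+theta2)
y = 13.04 + -2.896
y = 10.144


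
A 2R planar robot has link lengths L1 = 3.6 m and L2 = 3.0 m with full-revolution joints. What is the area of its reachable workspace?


r_max = L1 + L2 = 6.6 m
r_min = |L1 - L2| = 0.6 m
Area = pi*(r_max^2 - r_min^2)
= pi*(43.56 - 0.36)
= pi * 43.2
= 135.7168 m^2


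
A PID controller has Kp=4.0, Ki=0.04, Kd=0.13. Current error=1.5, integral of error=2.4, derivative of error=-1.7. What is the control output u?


u = Kp*e + Ki*int(e) + Kd*de/dt
= 4.0*1.5 + 0.04*2.4 + 0.13*(-1.7)
= 6.0 + 0.096 + -0.221
= 5.875


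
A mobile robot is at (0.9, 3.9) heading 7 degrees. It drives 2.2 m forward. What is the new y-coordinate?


y_new = y0 + d*sin(theta)
= 3.9 + 2.2*sin(7)
= 3.9 + 0.2681
= 4.1681


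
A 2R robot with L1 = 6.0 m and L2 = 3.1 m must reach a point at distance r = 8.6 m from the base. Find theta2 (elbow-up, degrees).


cos(theta2) = (r^2 - L1^2 - L2^2) / (2*L1*L2)
cos(theta2) = (73.96 - 36.0 - 9.61) / 37.2
cos(theta2) = 0.762097
theta2 = 40.3506 degrees


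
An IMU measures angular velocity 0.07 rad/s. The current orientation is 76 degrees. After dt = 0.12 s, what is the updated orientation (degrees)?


delta_theta = w * dt = 0.07 * 0.12 = 0.0084 rad
= 0.4813 deg
theta_new = 76 + 0.4813 = 76.4813 deg


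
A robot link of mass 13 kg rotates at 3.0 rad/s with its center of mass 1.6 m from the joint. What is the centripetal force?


F = m * omega^2 * r
= 13 * 3.0^2 * 1.6
= 13 * 9.0 * 1.6
= 187.2 N


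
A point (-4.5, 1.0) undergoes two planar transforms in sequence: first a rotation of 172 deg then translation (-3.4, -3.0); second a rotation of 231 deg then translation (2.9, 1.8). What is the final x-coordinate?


After transform 1:
x1 = cos(172)*-4.5 - sin(172)*1.0 + -3.4 = 0.917
y1 = sin(172)*-4.5 + cos(172)*1.0 + -3.0 = -4.6165
After transform 2:
x2 = cos(231)*0.917 - sin(231)*-4.6165 + 2.9
= -1.2648


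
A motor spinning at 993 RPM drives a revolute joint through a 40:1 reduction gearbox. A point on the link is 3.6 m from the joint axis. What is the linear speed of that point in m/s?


omega_motor = 993 * 2*pi/60 = 103.9867 rad/s
omega_joint = omega_motor / 40 = 2.5997 rad/s
v = omega_joint * r = 2.5997 * 3.6
= 9.3588 m/s


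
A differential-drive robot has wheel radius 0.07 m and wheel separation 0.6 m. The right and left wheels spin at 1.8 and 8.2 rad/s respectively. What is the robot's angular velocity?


vR = r*wR = 0.07*1.8 = 0.126 m/s
vL = r*wL = 0.07*8.2 = 0.574 m/s
v = (vR+vL)/2 = 0.35 m/s
omega = (vR-vL)/L = -0.7467 rad/s
angular velocity = -0.7467 rad/s


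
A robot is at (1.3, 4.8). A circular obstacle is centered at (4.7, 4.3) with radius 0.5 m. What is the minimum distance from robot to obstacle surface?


center_dist = sqrt((1.3-4.7)^2 + (4.8-4.3)^2)
= sqrt(11.56 + 0.25)
= 3.4366
min_dist = center_dist - radius = 3.4366 - 0.5 = 2.9366 m


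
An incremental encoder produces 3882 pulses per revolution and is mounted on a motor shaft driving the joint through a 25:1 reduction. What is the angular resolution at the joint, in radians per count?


counts per rev = 3882
effective counts at joint = 3882 * 25 = 97050
resolution = 2*pi / 97050
= 6.4742e-05 rad/count


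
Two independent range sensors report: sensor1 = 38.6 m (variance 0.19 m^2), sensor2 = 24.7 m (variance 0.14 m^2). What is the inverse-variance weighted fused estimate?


w1 = (1/var1) / (1/var1 + 1/var2)
   = 5.2632 / (5.2632 + 7.1429) = 0.4242
w2 = 1 - w1 = 0.5758
fused = w1*s1 + w2*s2 = 16.3758 + 14.2212
= 30.597 m


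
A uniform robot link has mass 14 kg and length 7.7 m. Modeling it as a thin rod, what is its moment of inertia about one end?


I = (1/3) * m * L^2
= (1/3) * 14 * 7.7^2
= 0.333333 * 14 * 59.29
= 276.6867 kg*m^2


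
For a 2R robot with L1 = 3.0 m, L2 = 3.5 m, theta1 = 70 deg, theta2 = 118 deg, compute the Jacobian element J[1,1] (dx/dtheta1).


J[1,1] = -L1*sin(t1) - L2*sin(t1+t2)
= -3.0*sin(70) - 3.5*sin(188)
= -2.332


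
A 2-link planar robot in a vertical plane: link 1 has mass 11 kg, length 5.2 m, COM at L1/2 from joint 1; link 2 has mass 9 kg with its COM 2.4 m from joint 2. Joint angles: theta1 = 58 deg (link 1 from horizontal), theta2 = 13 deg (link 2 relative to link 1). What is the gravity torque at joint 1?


Horizontal distance from joint 1 to link-1 COM:
  x_c1 = (L1/2)*cos(t1) = 2.6 * 0.5299 = 1.3778 m
Horizontal distance from joint 1 to link-2 COM:
  x_c2 = L1*cos(t1) + Lc2*cos(t1+t2)
       = 5.2*0.5299 + 2.4*0.3256 = 3.5369 m
tau1 = m1*g*x_c1 + m2*g*x_c2
     = 11*9.81*1.3778 + 9*9.81*3.5369
     = 148.6773 + 312.2768
     = 460.9541 Nm


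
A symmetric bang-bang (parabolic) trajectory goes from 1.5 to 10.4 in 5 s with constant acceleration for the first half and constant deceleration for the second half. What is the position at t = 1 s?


Symmetric rest-to-rest: each phase covers (pf-p0)/2 in time T/2. 0.5*a*(T/2)^2 = (pf-p0)/2 => a = 4*(pf-p0)/T^2
a = 4*(10.4-1.5)/5^2 = 1.424
t = 1 is in the acceleration phase (t <= T/2).
p = p0 + 0.5*a*t^2 = 1.5 + 0.5*1.424*1^2
= 2.212


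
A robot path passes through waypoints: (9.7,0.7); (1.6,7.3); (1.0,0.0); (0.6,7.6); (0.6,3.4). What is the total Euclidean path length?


Segment lengths:
  seg1 = sqrt((-8.1)^2 + (6.6)^2) = 10.4484
  seg2 = sqrt((-0.6)^2 + (-7.3)^2) = 7.3246
  seg3 = sqrt((-0.4)^2 + (7.6)^2) = 7.6105
  seg4 = sqrt((0.0)^2 + (-4.2)^2) = 4.2
Total = 29.5836


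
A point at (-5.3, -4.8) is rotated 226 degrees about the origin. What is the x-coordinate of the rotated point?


x' = x*cos(theta) - y*sin(theta)
cos(226 deg) = -0.6947, sin(226 deg) = -0.7193
x' = -5.3 * -0.6947 - -4.8 * -0.7193
= 3.6817 - 3.4528
= 0.2289


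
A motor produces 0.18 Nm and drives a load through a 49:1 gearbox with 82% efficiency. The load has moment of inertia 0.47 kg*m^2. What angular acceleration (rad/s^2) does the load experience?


tau_out = tau_motor * N * eta
= 0.18 * 49 * 0.82 = 7.2324 Nm
alpha = tau_out / I = 7.2324 / 0.47
= 15.3881 rad/s^2


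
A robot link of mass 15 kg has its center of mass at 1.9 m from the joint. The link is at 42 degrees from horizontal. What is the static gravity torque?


tau = m*g*L*cos(angle)
= 15 * 9.81 * 1.9 * cos(42 deg)
= 15 * 9.81 * 1.9 * 0.7431
= 207.7721 Nm


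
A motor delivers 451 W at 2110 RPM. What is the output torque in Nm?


omega = 2110 * 2*pi/60 = 220.9587 rad/s
tau = P / omega = 451 / 220.9587
= 2.0411 Nm


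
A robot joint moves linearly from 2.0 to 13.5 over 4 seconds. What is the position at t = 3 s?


s = t/T = 3/4 = 0.75
p(t) = p0 + (pf-p0)*s
= 2.0 + (13.5 - 2.0) * 0.75
= 10.625


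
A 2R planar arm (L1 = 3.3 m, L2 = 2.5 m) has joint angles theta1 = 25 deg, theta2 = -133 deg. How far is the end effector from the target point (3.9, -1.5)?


End effector via forward kinematics:
x = L1*cos(t1) + L2*cos(t1+t2) = 2.2183
y = L1*sin(t1) + L2*sin(t1+t2) = -0.983
Distance to target:
d = sqrt((3.9 - 2.2183)^2 + (-1.5 - -0.983)^2)
= sqrt(2.8282 + 0.2673)
= 1.7594 m


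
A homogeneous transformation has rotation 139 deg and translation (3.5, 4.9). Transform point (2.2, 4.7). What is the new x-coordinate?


x' = cos(theta)*px - sin(theta)*py + tx
= -0.7547*2.2 - 0.6561*4.7 + 3.5
= -1.2438


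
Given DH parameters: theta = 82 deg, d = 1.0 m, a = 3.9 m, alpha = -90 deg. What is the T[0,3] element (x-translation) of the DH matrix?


T[0,3] = a * cos(theta)
= 3.9 * cos(82 deg)
= 3.9 * 0.1392
= 0.5428


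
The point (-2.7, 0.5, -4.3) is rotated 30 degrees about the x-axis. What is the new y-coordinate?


Rotation about x-axis: y' = y*cos(theta) - z*sin(theta)
= 0.5 * 0.866 - -4.3 * 0.5
= 2.583


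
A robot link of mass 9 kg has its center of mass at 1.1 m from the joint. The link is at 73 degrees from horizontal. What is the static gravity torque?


tau = m*g*L*cos(angle)
= 9 * 9.81 * 1.1 * cos(73 deg)
= 9 * 9.81 * 1.1 * 0.2924
= 28.3948 Nm


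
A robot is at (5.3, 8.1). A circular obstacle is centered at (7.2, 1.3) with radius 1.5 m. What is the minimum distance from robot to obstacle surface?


center_dist = sqrt((5.3-7.2)^2 + (8.1-1.3)^2)
= sqrt(3.61 + 46.24)
= 7.0605
min_dist = center_dist - radius = 7.0605 - 1.5 = 5.5605 m


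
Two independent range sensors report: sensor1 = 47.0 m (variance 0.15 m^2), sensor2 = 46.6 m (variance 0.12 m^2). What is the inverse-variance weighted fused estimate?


w1 = (1/var1) / (1/var1 + 1/var2)
   = 6.6667 / (6.6667 + 8.3333) = 0.4444
w2 = 1 - w1 = 0.5556
fused = w1*s1 + w2*s2 = 20.8889 + 25.8889
= 46.7778 m


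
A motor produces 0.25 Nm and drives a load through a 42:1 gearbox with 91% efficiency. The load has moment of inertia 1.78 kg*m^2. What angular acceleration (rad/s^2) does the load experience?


tau_out = tau_motor * N * eta
= 0.25 * 42 * 0.91 = 9.555 Nm
alpha = tau_out / I = 9.555 / 1.78
= 5.368 rad/s^2


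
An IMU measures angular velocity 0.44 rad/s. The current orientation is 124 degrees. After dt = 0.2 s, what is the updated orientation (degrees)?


delta_theta = w * dt = 0.44 * 0.2 = 0.088 rad
= 5.042 deg
theta_new = 124 + 5.042 = 129.042 deg


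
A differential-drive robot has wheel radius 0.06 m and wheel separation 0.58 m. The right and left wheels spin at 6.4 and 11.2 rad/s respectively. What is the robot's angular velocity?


vR = r*wR = 0.06*6.4 = 0.384 m/s
vL = r*wL = 0.06*11.2 = 0.672 m/s
v = (vR+vL)/2 = 0.528 m/s
omega = (vR-vL)/L = -0.4966 rad/s
angular velocity = -0.4966 rad/s


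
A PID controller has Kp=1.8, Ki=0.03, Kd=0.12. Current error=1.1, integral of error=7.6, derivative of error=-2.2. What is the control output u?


u = Kp*e + Ki*int(e) + Kd*de/dt
= 1.8*1.1 + 0.03*7.6 + 0.12*(-2.2)
= 1.98 + 0.228 + -0.264
= 1.944


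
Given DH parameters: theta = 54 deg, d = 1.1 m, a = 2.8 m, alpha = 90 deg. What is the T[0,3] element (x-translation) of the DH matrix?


T[0,3] = a * cos(theta)
= 2.8 * cos(54 deg)
= 2.8 * 0.5878
= 1.6458


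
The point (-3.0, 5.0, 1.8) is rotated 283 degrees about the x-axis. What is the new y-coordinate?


Rotation about x-axis: y' = y*cos(theta) - z*sin(theta)
= 5.0 * 0.225 - 1.8 * -0.9744
= 2.8786


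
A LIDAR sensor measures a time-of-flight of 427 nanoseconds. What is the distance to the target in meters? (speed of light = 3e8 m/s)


tof = 427 ns = 4.27e-07 s
dist = c * tof / 2
= 3e8 * 4.27e-07 / 2
= 64.05 m


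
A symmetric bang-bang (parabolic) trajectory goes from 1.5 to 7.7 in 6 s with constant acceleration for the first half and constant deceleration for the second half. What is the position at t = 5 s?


Symmetric rest-to-rest: each phase covers (pf-p0)/2 in time T/2. 0.5*a*(T/2)^2 = (pf-p0)/2 => a = 4*(pf-p0)/T^2
a = 4*(7.7-1.5)/6^2 = 0.6889
t = 5 is in the deceleration phase (t > T/2).
p = pf - 0.5*a*(T-t)^2 = 7.7 - 0.5*0.6889*1^2
= 7.3556


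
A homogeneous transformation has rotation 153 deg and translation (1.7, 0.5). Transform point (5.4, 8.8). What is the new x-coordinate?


x' = cos(theta)*px - sin(theta)*py + tx
= -0.891*5.4 - 0.454*8.8 + 1.7
= -7.1066


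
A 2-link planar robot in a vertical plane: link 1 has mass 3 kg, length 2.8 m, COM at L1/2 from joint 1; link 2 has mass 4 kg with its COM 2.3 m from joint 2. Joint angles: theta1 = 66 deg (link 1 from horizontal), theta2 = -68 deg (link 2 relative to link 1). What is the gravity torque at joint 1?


Horizontal distance from joint 1 to link-1 COM:
  x_c1 = (L1/2)*cos(t1) = 1.4 * 0.4067 = 0.5694 m
Horizontal distance from joint 1 to link-2 COM:
  x_c2 = L1*cos(t1) + Lc2*cos(t1+t2)
       = 2.8*0.4067 + 2.3*0.9994 = 3.4375 m
tau1 = m1*g*x_c1 + m2*g*x_c2
     = 3*9.81*0.5694 + 4*9.81*3.4375
     = 16.7584 + 134.886
     = 151.6444 Nm


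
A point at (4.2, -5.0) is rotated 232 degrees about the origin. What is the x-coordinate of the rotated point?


x' = x*cos(theta) - y*sin(theta)
cos(232 deg) = -0.6157, sin(232 deg) = -0.788
x' = 4.2 * -0.6157 - -5.0 * -0.788
= -2.5858 - 3.9401
= -6.5258


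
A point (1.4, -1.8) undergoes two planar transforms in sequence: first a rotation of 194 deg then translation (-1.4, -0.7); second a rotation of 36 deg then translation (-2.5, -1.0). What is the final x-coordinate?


After transform 1:
x1 = cos(194)*1.4 - sin(194)*-1.8 + -1.4 = -3.1939
y1 = sin(194)*1.4 + cos(194)*-1.8 + -0.7 = 0.7078
After transform 2:
x2 = cos(36)*-3.1939 - sin(36)*0.7078 + -2.5
= -5.5


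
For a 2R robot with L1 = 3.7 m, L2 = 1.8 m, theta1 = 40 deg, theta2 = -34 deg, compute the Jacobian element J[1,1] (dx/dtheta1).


J[1,1] = -L1*sin(t1) - L2*sin(t1+t2)
= -3.7*sin(40) - 1.8*sin(6)
= -2.5665


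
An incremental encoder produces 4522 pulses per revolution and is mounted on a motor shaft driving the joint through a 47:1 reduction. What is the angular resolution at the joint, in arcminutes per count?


counts per rev = 4522
effective counts at joint = 4522 * 47 = 212534
resolution = 360*60 / 212534
= 0.1016 arcmin/count


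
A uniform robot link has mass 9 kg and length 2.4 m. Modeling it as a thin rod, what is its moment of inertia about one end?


I = (1/3) * m * L^2
= (1/3) * 9 * 2.4^2
= 0.333333 * 9 * 5.76
= 17.28 kg*m^2


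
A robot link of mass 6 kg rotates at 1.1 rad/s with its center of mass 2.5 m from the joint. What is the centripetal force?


F = m * omega^2 * r
= 6 * 1.1^2 * 2.5
= 6 * 1.21 * 2.5
= 18.15 N


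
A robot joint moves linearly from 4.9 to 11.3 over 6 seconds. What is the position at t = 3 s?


s = t/T = 3/6 = 0.5
p(t) = p0 + (pf-p0)*s
= 4.9 + (11.3 - 4.9) * 0.5
= 8.1


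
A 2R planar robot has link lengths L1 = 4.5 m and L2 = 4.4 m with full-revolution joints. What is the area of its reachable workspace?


r_max = L1 + L2 = 8.9 m
r_min = |L1 - L2| = 0.1 m
Area = pi*(r_max^2 - r_min^2)
= pi*(79.21 - 0.01)
= pi * 79.2
= 248.8141 m^2


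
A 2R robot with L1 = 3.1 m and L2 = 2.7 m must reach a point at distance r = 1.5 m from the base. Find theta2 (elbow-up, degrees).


cos(theta2) = (r^2 - L1^2 - L2^2) / (2*L1*L2)
cos(theta2) = (2.25 - 9.61 - 7.29) / 16.74
cos(theta2) = -0.875149
theta2 = 151.0627 degrees


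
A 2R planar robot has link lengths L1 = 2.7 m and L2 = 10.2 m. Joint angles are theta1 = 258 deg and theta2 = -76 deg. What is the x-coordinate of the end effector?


Convert angles to radians: theta1 = 4.5029, theta2 = -1.3265
x = L1*cos(theta1) + L2*cos(theta1+theta2)
x = -0.5614 + -10.1938
x = -10.7551


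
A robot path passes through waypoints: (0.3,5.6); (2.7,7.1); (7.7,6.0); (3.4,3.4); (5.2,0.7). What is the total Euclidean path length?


Segment lengths:
  seg1 = sqrt((2.4)^2 + (1.5)^2) = 2.8302
  seg2 = sqrt((5.0)^2 + (-1.1)^2) = 5.1196
  seg3 = sqrt((-4.3)^2 + (-2.6)^2) = 5.0249
  seg4 = sqrt((1.8)^2 + (-2.7)^2) = 3.245
Total = 16.2197


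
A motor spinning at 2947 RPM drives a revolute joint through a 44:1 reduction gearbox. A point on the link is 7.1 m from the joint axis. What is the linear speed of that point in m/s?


omega_motor = 2947 * 2*pi/60 = 308.6091 rad/s
omega_joint = omega_motor / 44 = 7.0138 rad/s
v = omega_joint * r = 7.0138 * 7.1
= 49.7983 m/s


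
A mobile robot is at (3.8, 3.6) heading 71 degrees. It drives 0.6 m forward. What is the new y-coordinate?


y_new = y0 + d*sin(theta)
= 3.6 + 0.6*sin(71)
= 3.6 + 0.5673
= 4.1673


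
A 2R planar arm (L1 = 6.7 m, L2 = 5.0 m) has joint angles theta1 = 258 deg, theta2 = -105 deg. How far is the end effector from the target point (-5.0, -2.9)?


End effector via forward kinematics:
x = L1*cos(t1) + L2*cos(t1+t2) = -5.848
y = L1*sin(t1) + L2*sin(t1+t2) = -4.2836
Distance to target:
d = sqrt((-5.0 - -5.848)^2 + (-2.9 - -4.2836)^2)
= sqrt(0.7192 + 1.9144)
= 1.6228 m


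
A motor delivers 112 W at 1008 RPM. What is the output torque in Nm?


omega = 1008 * 2*pi/60 = 105.5575 rad/s
tau = P / omega = 112 / 105.5575
= 1.061 Nm


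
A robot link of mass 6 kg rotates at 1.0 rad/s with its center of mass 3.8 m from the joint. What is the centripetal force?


F = m * omega^2 * r
= 6 * 1.0^2 * 3.8
= 6 * 1.0 * 3.8
= 22.8 N


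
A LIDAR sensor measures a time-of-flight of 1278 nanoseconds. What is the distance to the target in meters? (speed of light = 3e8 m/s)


tof = 1278 ns = 1.278e-06 s
dist = c * tof / 2
= 3e8 * 1.278e-06 / 2
= 191.7 m


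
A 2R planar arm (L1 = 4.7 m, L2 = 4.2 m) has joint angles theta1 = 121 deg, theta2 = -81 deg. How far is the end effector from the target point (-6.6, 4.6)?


End effector via forward kinematics:
x = L1*cos(t1) + L2*cos(t1+t2) = 0.7967
y = L1*sin(t1) + L2*sin(t1+t2) = 6.7284
Distance to target:
d = sqrt((-6.6 - 0.7967)^2 + (4.6 - 6.7284)^2)
= sqrt(54.7113 + 4.5301)
= 7.6968 m


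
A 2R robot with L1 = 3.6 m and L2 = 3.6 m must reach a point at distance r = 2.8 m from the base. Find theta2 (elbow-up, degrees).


cos(theta2) = (r^2 - L1^2 - L2^2) / (2*L1*L2)
cos(theta2) = (7.84 - 12.96 - 12.96) / 25.92
cos(theta2) = -0.697531
theta2 = 134.2292 degrees


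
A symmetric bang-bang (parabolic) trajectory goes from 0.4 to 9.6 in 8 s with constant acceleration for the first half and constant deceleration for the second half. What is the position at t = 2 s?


Symmetric rest-to-rest: each phase covers (pf-p0)/2 in time T/2. 0.5*a*(T/2)^2 = (pf-p0)/2 => a = 4*(pf-p0)/T^2
a = 4*(9.6-0.4)/8^2 = 0.575
t = 2 is in the acceleration phase (t <= T/2).
p = p0 + 0.5*a*t^2 = 0.4 + 0.5*0.575*2^2
= 1.55


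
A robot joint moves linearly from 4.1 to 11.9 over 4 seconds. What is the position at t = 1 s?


s = t/T = 1/4 = 0.25
p(t) = p0 + (pf-p0)*s
= 4.1 + (11.9 - 4.1) * 0.25
= 6.05


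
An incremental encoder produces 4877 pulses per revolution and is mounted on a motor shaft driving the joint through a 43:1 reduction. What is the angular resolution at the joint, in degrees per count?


counts per rev = 4877
effective counts at joint = 4877 * 43 = 209711
resolution = 360 / 209711
= 0.0017 deg/count


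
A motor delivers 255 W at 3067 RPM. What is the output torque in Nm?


omega = 3067 * 2*pi/60 = 321.1755 rad/s
tau = P / omega = 255 / 321.1755
= 0.794 Nm


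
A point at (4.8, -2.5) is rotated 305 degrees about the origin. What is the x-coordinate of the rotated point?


x' = x*cos(theta) - y*sin(theta)
cos(305 deg) = 0.5736, sin(305 deg) = -0.8192
x' = 4.8 * 0.5736 - -2.5 * -0.8192
= 2.7532 - 2.0479
= 0.7053


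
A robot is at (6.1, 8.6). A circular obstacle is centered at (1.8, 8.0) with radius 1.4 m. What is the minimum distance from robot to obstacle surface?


center_dist = sqrt((6.1-1.8)^2 + (8.6-8.0)^2)
= sqrt(18.49 + 0.36)
= 4.3417
min_dist = center_dist - radius = 4.3417 - 1.4 = 2.9417 m


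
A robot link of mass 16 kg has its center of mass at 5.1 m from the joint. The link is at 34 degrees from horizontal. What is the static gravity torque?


tau = m*g*L*cos(angle)
= 16 * 9.81 * 5.1 * cos(34 deg)
= 16 * 9.81 * 5.1 * 0.829
= 663.6413 Nm


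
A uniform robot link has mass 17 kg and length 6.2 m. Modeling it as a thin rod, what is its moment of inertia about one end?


I = (1/3) * m * L^2
= (1/3) * 17 * 6.2^2
= 0.333333 * 17 * 38.44
= 217.8267 kg*m^2


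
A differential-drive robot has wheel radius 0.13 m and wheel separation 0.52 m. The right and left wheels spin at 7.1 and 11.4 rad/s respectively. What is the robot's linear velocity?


vR = r*wR = 0.13*7.1 = 0.923 m/s
vL = r*wL = 0.13*11.4 = 1.482 m/s
v = (vR+vL)/2 = 1.2025 m/s
omega = (vR-vL)/L = -1.075 rad/s
linear velocity = 1.2025 m/s


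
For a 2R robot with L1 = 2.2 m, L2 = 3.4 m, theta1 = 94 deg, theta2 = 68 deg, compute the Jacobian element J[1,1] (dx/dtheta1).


J[1,1] = -L1*sin(t1) - L2*sin(t1+t2)
= -2.2*sin(94) - 3.4*sin(162)
= -3.2453


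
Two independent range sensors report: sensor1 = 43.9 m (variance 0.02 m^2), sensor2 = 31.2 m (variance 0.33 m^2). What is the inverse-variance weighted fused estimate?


w1 = (1/var1) / (1/var1 + 1/var2)
   = 50.0 / (50.0 + 3.0303) = 0.9429
w2 = 1 - w1 = 0.0571
fused = w1*s1 + w2*s2 = 41.3914 + 1.7829
= 43.1743 m


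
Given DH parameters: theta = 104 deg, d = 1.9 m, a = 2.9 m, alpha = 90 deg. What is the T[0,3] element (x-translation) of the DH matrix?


T[0,3] = a * cos(theta)
= 2.9 * cos(104 deg)
= 2.9 * -0.2419
= -0.7016


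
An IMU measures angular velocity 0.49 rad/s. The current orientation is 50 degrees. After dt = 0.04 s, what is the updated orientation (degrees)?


delta_theta = w * dt = 0.49 * 0.04 = 0.0196 rad
= 1.123 deg
theta_new = 50 + 1.123 = 51.123 deg


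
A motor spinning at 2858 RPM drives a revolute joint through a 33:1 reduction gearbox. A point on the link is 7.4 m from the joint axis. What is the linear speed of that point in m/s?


omega_motor = 2858 * 2*pi/60 = 299.2891 rad/s
omega_joint = omega_motor / 33 = 9.0694 rad/s
v = omega_joint * r = 9.0694 * 7.4
= 67.1133 m/s


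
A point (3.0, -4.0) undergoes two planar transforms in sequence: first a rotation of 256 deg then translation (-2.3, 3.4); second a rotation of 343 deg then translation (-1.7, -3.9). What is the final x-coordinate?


After transform 1:
x1 = cos(256)*3.0 - sin(256)*-4.0 + -2.3 = -6.9069
y1 = sin(256)*3.0 + cos(256)*-4.0 + 3.4 = 1.4568
After transform 2:
x2 = cos(343)*-6.9069 - sin(343)*1.4568 + -1.7
= -7.8792


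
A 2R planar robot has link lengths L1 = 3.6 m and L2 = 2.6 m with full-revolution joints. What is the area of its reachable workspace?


r_max = L1 + L2 = 6.2 m
r_min = |L1 - L2| = 1.0 m
Area = pi*(r_max^2 - r_min^2)
= pi*(38.44 - 1.0)
= pi * 37.44
= 117.6212 m^2


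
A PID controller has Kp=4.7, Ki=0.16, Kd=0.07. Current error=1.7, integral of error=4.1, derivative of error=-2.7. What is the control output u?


u = Kp*e + Ki*int(e) + Kd*de/dt
= 4.7*1.7 + 0.16*4.1 + 0.07*(-2.7)
= 7.99 + 0.656 + -0.189
= 8.457


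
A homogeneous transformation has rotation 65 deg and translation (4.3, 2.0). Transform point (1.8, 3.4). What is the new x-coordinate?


x' = cos(theta)*px - sin(theta)*py + tx
= 0.4226*1.8 - 0.9063*3.4 + 4.3
= 1.9793


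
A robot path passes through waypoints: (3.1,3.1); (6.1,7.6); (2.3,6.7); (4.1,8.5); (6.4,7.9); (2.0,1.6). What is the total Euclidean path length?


Segment lengths:
  seg1 = sqrt((3.0)^2 + (4.5)^2) = 5.4083
  seg2 = sqrt((-3.8)^2 + (-0.9)^2) = 3.9051
  seg3 = sqrt((1.8)^2 + (1.8)^2) = 2.5456
  seg4 = sqrt((2.3)^2 + (-0.6)^2) = 2.377
  seg5 = sqrt((-4.4)^2 + (-6.3)^2) = 7.6844
Total = 21.9204


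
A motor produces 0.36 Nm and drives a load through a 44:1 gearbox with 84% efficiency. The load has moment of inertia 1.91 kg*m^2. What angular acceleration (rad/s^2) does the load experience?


tau_out = tau_motor * N * eta
= 0.36 * 44 * 0.84 = 13.3056 Nm
alpha = tau_out / I = 13.3056 / 1.91
= 6.9663 rad/s^2


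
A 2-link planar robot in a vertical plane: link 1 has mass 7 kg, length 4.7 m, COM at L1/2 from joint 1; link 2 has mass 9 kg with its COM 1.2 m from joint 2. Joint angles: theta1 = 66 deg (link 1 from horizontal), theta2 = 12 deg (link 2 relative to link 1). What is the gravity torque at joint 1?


Horizontal distance from joint 1 to link-1 COM:
  x_c1 = (L1/2)*cos(t1) = 2.35 * 0.4067 = 0.9558 m
Horizontal distance from joint 1 to link-2 COM:
  x_c2 = L1*cos(t1) + Lc2*cos(t1+t2)
       = 4.7*0.4067 + 1.2*0.2079 = 2.1612 m
tau1 = m1*g*x_c1 + m2*g*x_c2
     = 7*9.81*0.9558 + 9*9.81*2.1612
     = 65.6369 + 190.8085
     = 256.4454 Nm


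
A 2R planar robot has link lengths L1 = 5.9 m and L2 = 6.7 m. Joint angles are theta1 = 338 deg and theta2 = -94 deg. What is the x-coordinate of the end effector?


Convert angles to radians: theta1 = 5.8992, theta2 = -1.6406
x = L1*cos(theta1) + L2*cos(theta1+theta2)
x = 5.4704 + -2.9371
x = 2.5333


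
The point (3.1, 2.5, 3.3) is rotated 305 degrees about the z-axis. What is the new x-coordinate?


Rotation about z-axis: x' = x*cos(theta) - y*sin(theta)
= 3.1 * 0.5736 - 2.5 * -0.8192
= 3.826


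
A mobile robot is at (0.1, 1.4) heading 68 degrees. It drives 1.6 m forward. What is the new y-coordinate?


y_new = y0 + d*sin(theta)
= 1.4 + 1.6*sin(68)
= 1.4 + 1.4835
= 2.8835


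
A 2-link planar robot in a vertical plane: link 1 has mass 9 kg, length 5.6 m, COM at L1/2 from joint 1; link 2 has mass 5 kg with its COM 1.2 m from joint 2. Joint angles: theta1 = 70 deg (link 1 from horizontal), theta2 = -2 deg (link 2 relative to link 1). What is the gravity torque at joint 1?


Horizontal distance from joint 1 to link-1 COM:
  x_c1 = (L1/2)*cos(t1) = 2.8 * 0.342 = 0.9577 m
Horizontal distance from joint 1 to link-2 COM:
  x_c2 = L1*cos(t1) + Lc2*cos(t1+t2)
       = 5.6*0.342 + 1.2*0.3746 = 2.3648 m
tau1 = m1*g*x_c1 + m2*g*x_c2
     = 9*9.81*0.9577 + 5*9.81*2.3648
     = 84.5515 + 115.9954
     = 200.5469 Nm


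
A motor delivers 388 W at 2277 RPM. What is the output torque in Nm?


omega = 2277 * 2*pi/60 = 238.4469 rad/s
tau = P / omega = 388 / 238.4469
= 1.6272 Nm


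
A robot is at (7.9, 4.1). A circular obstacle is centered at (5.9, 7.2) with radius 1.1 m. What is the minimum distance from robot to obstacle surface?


center_dist = sqrt((7.9-5.9)^2 + (4.1-7.2)^2)
= sqrt(4.0 + 9.61)
= 3.6892
min_dist = center_dist - radius = 3.6892 - 1.1 = 2.5892 m


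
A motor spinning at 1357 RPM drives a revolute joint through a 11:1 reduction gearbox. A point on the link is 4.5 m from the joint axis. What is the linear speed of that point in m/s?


omega_motor = 1357 * 2*pi/60 = 142.1047 rad/s
omega_joint = omega_motor / 11 = 12.9186 rad/s
v = omega_joint * r = 12.9186 * 4.5
= 58.1337 m/s


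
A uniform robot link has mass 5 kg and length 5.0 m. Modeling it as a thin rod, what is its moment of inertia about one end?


I = (1/3) * m * L^2
= (1/3) * 5 * 5.0^2
= 0.333333 * 5 * 25.0
= 41.6667 kg*m^2


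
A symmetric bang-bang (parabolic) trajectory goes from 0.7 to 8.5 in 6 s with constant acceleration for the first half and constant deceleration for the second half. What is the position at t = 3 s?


Symmetric rest-to-rest: each phase covers (pf-p0)/2 in time T/2. 0.5*a*(T/2)^2 = (pf-p0)/2 => a = 4*(pf-p0)/T^2
a = 4*(8.5-0.7)/6^2 = 0.8667
t = 3 is in the acceleration phase (t <= T/2).
p = p0 + 0.5*a*t^2 = 0.7 + 0.5*0.8667*3^2
= 4.6


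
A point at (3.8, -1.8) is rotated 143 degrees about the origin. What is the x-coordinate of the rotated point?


x' = x*cos(theta) - y*sin(theta)
cos(143 deg) = -0.7986, sin(143 deg) = 0.6018
x' = 3.8 * -0.7986 - -1.8 * 0.6018
= -3.0348 - -1.0833
= -1.9515


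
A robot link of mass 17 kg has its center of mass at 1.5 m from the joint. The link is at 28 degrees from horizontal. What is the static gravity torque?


tau = m*g*L*cos(angle)
= 17 * 9.81 * 1.5 * cos(28 deg)
= 17 * 9.81 * 1.5 * 0.8829
= 220.8738 Nm


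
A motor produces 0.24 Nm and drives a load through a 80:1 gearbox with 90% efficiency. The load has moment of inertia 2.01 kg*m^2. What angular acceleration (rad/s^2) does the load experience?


tau_out = tau_motor * N * eta
= 0.24 * 80 * 0.9 = 17.28 Nm
alpha = tau_out / I = 17.28 / 2.01
= 8.597 rad/s^2


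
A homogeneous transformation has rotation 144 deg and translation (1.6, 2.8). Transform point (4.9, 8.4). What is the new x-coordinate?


x' = cos(theta)*px - sin(theta)*py + tx
= -0.809*4.9 - 0.5878*8.4 + 1.6
= -7.3016


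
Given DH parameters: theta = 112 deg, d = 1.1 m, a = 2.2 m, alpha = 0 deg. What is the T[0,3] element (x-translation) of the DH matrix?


T[0,3] = a * cos(theta)
= 2.2 * cos(112 deg)
= 2.2 * -0.3746
= -0.8241


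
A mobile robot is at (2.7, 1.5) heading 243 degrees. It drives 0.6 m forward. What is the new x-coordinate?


x_new = x0 + d*cos(theta)
= 2.7 + 0.6*cos(243)
= 2.7 + -0.2724
= 2.4276


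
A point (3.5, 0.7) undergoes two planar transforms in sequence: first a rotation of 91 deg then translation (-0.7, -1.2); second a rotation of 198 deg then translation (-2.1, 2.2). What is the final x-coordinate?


After transform 1:
x1 = cos(91)*3.5 - sin(91)*0.7 + -0.7 = -1.461
y1 = sin(91)*3.5 + cos(91)*0.7 + -1.2 = 2.2873
After transform 2:
x2 = cos(198)*-1.461 - sin(198)*2.2873 + -2.1
= -0.0037


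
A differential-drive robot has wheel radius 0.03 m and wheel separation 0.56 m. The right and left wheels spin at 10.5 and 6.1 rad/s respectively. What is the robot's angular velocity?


vR = r*wR = 0.03*10.5 = 0.315 m/s
vL = r*wL = 0.03*6.1 = 0.183 m/s
v = (vR+vL)/2 = 0.249 m/s
omega = (vR-vL)/L = 0.2357 rad/s
angular velocity = 0.2357 rad/s


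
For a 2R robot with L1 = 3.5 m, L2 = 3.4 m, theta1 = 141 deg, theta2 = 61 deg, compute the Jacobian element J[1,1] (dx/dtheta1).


J[1,1] = -L1*sin(t1) - L2*sin(t1+t2)
= -3.5*sin(141) - 3.4*sin(202)
= -0.929


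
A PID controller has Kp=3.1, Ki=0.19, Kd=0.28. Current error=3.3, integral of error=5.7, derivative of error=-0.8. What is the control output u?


u = Kp*e + Ki*int(e) + Kd*de/dt
= 3.1*3.3 + 0.19*5.7 + 0.28*(-0.8)
= 10.23 + 1.083 + -0.224
= 11.089


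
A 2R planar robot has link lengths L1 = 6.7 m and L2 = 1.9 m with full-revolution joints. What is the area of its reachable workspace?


r_max = L1 + L2 = 8.6 m
r_min = |L1 - L2| = 4.8 m
Area = pi*(r_max^2 - r_min^2)
= pi*(73.96 - 23.04)
= pi * 50.92
= 159.9699 m^2


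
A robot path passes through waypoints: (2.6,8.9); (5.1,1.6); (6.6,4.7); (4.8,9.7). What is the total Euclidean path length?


Segment lengths:
  seg1 = sqrt((2.5)^2 + (-7.3)^2) = 7.7162
  seg2 = sqrt((1.5)^2 + (3.1)^2) = 3.4438
  seg3 = sqrt((-1.8)^2 + (5.0)^2) = 5.3141
Total = 16.4742


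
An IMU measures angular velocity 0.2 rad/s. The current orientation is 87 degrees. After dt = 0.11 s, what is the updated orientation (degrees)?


delta_theta = w * dt = 0.2 * 0.11 = 0.022 rad
= 1.2605 deg
theta_new = 87 + 1.2605 = 88.2605 deg


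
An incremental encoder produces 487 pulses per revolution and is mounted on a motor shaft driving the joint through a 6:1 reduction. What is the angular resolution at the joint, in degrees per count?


counts per rev = 487
effective counts at joint = 487 * 6 = 2922
resolution = 360 / 2922
= 0.1232 deg/count


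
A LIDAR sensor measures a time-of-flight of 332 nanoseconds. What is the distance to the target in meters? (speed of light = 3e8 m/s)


tof = 332 ns = 3.32e-07 s
dist = c * tof / 2
= 3e8 * 3.32e-07 / 2
= 49.8 m


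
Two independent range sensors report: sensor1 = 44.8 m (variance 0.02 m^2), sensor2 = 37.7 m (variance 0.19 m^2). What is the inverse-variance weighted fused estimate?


w1 = (1/var1) / (1/var1 + 1/var2)
   = 50.0 / (50.0 + 5.2632) = 0.9048
w2 = 1 - w1 = 0.0952
fused = w1*s1 + w2*s2 = 40.5333 + 3.5905
= 44.1238 m


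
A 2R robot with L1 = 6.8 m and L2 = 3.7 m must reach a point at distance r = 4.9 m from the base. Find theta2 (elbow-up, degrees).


cos(theta2) = (r^2 - L1^2 - L2^2) / (2*L1*L2)
cos(theta2) = (24.01 - 46.24 - 13.69) / 50.32
cos(theta2) = -0.713831
theta2 = 135.5475 degrees


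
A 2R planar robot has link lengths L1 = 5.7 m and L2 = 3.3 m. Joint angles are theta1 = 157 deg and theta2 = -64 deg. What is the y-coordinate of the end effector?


Convert angles to radians: theta1 = 2.7402, theta2 = -1.117
y = L1*sin(theta1) + L2*sin(theta1+theta2)
y = 2.2272 + 3.2955
y = 5.5226


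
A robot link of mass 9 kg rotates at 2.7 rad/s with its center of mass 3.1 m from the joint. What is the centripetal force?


F = m * omega^2 * r
= 9 * 2.7^2 * 3.1
= 9 * 7.29 * 3.1
= 203.391 N


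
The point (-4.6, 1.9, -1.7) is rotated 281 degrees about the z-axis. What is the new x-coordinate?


Rotation about z-axis: x' = x*cos(theta) - y*sin(theta)
= -4.6 * 0.1908 - 1.9 * -0.9816
= 0.9874


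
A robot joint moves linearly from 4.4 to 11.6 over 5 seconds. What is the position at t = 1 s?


s = t/T = 1/5 = 0.2
p(t) = p0 + (pf-p0)*s
= 4.4 + (11.6 - 4.4) * 0.2
= 5.84


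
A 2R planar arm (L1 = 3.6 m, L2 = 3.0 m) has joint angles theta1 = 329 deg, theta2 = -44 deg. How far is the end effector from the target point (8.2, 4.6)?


End effector via forward kinematics:
x = L1*cos(t1) + L2*cos(t1+t2) = 3.8623
y = L1*sin(t1) + L2*sin(t1+t2) = -4.7519
Distance to target:
d = sqrt((8.2 - 3.8623)^2 + (4.6 - -4.7519)^2)
= sqrt(18.816 + 87.4583)
= 10.3089 m


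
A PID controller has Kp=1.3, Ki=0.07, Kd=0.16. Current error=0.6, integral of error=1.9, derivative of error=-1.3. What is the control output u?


u = Kp*e + Ki*int(e) + Kd*de/dt
= 1.3*0.6 + 0.07*1.9 + 0.16*(-1.3)
= 0.78 + 0.133 + -0.208
= 0.705


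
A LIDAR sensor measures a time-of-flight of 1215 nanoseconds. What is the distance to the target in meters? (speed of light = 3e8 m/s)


tof = 1215 ns = 1.215e-06 s
dist = c * tof / 2
= 3e8 * 1.215e-06 / 2
= 182.25 m


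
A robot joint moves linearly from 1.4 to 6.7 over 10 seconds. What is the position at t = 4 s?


s = t/T = 4/10 = 0.4
p(t) = p0 + (pf-p0)*s
= 1.4 + (6.7 - 1.4) * 0.4
= 3.52


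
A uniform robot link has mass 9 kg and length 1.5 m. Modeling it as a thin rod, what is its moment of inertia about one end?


I = (1/3) * m * L^2
= (1/3) * 9 * 1.5^2
= 0.333333 * 9 * 2.25
= 6.75 kg*m^2


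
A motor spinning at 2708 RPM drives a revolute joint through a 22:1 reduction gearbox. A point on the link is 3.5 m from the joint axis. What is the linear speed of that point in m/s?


omega_motor = 2708 * 2*pi/60 = 283.5811 rad/s
omega_joint = omega_motor / 22 = 12.89 rad/s
v = omega_joint * r = 12.89 * 3.5
= 45.1152 m/s


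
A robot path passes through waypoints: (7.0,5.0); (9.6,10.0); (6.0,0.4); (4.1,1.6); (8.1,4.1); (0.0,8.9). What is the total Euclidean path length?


Segment lengths:
  seg1 = sqrt((2.6)^2 + (5.0)^2) = 5.6356
  seg2 = sqrt((-3.6)^2 + (-9.6)^2) = 10.2528
  seg3 = sqrt((-1.9)^2 + (1.2)^2) = 2.2472
  seg4 = sqrt((4.0)^2 + (2.5)^2) = 4.717
  seg5 = sqrt((-8.1)^2 + (4.8)^2) = 9.4154
Total = 32.268


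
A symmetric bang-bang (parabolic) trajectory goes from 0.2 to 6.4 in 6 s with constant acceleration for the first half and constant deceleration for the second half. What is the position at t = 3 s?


Symmetric rest-to-rest: each phase covers (pf-p0)/2 in time T/2. 0.5*a*(T/2)^2 = (pf-p0)/2 => a = 4*(pf-p0)/T^2
a = 4*(6.4-0.2)/6^2 = 0.6889
t = 3 is in the acceleration phase (t <= T/2).
p = p0 + 0.5*a*t^2 = 0.2 + 0.5*0.6889*3^2
= 3.3


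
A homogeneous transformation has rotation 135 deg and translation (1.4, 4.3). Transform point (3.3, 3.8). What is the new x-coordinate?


x' = cos(theta)*px - sin(theta)*py + tx
= -0.7071*3.3 - 0.7071*3.8 + 1.4
= -3.6205


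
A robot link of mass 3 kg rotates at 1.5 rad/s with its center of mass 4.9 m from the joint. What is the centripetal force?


F = m * omega^2 * r
= 3 * 1.5^2 * 4.9
= 3 * 2.25 * 4.9
= 33.075 N


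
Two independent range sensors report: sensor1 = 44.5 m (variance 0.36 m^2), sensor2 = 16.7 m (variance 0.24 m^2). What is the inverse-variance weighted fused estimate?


w1 = (1/var1) / (1/var1 + 1/var2)
   = 2.7778 / (2.7778 + 4.1667) = 0.4
w2 = 1 - w1 = 0.6
fused = w1*s1 + w2*s2 = 17.8 + 10.02
= 27.82 m


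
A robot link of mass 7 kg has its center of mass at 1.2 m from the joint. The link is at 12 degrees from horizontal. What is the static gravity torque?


tau = m*g*L*cos(angle)
= 7 * 9.81 * 1.2 * cos(12 deg)
= 7 * 9.81 * 1.2 * 0.9781
= 80.6033 Nm


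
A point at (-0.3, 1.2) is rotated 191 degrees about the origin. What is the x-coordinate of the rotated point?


x' = x*cos(theta) - y*sin(theta)
cos(191 deg) = -0.9816, sin(191 deg) = -0.1908
x' = -0.3 * -0.9816 - 1.2 * -0.1908
= 0.2945 - -0.229
= 0.5235


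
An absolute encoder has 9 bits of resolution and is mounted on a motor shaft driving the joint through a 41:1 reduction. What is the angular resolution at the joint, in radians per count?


counts = 2^9 = 512
effective counts at joint = 512 * 41 = 20992
resolution = 2*pi / 20992
= 2.9931e-04 rad/count


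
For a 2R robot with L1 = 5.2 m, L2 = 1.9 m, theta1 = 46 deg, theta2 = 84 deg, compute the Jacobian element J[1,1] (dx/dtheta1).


J[1,1] = -L1*sin(t1) - L2*sin(t1+t2)
= -5.2*sin(46) - 1.9*sin(130)
= -5.1961


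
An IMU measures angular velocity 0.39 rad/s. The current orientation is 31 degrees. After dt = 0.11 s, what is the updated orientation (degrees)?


delta_theta = w * dt = 0.39 * 0.11 = 0.0429 rad
= 2.458 deg
theta_new = 31 + 2.458 = 33.458 deg
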